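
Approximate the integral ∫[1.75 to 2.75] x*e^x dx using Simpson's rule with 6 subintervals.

f(x) = x*e^x
a = 1.75, b = 2.75, n = 6
h = (b - a)/n = 0.166667

Simpson's rule: (h/3)[f(x₀) + 4f(x₁) + 2f(x₂) + ... + f(xₙ)]

x_0 = 1.7500, f(x_0) = 10.070555, coefficient = 1
x_1 = 1.9167, f(x_1) = 13.029998, coefficient = 4
x_2 = 2.0833, f(x_2) = 16.731656, coefficient = 2
x_3 = 2.2500, f(x_3) = 21.347406, coefficient = 4
x_4 = 2.4167, f(x_4) = 27.087053, coefficient = 2
x_5 = 2.5833, f(x_5) = 34.206439, coefficient = 4
x_6 = 2.7500, f(x_6) = 43.017238, coefficient = 1

I ≈ (0.166667/3) × 415.060578 = 23.058921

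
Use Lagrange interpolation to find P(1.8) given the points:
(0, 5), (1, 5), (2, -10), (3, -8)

Lagrange interpolation formula:
P(x) = Σ yᵢ × Lᵢ(x)
where Lᵢ(x) = Π_{j≠i} (x - xⱼ)/(xᵢ - xⱼ)

L_0(1.8) = (1.8 - 1)/(0 - 1) × (1.8 - 2)/(0 - 2) × (1.8 - 3)/(0 - 3) = -0.032000
L_1(1.8) = (1.8 - 0)/(1 - 0) × (1.8 - 2)/(1 - 2) × (1.8 - 3)/(1 - 3) = 0.216000
L_2(1.8) = (1.8 - 0)/(2 - 0) × (1.8 - 1)/(2 - 1) × (1.8 - 3)/(2 - 3) = 0.864000
L_3(1.8) = (1.8 - 0)/(3 - 0) × (1.8 - 1)/(3 - 1) × (1.8 - 2)/(3 - 2) = -0.048000

P(1.8) = 5×L_0(1.8) + 5×L_1(1.8) + (-10)×L_2(1.8) + (-8)×L_3(1.8)
P(1.8) = -7.336000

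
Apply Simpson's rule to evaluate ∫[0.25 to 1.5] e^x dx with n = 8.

f(x) = e^x
a = 0.25, b = 1.5, n = 8
h = (b - a)/n = 0.156250

Simpson's rule: (h/3)[f(x₀) + 4f(x₁) + 2f(x₂) + ... + f(xₙ)]

x_0 = 0.2500, f(x_0) = 1.284025, coefficient = 1
x_1 = 0.4062, f(x_1) = 1.501178, coefficient = 4
x_2 = 0.5625, f(x_2) = 1.755055, coefficient = 2
x_3 = 0.7188, f(x_3) = 2.051867, coefficient = 4
x_4 = 0.8750, f(x_4) = 2.398875, coefficient = 2
x_5 = 1.0312, f(x_5) = 2.804569, coefficient = 4
x_6 = 1.1875, f(x_6) = 3.278874, coefficient = 2
x_7 = 1.3438, f(x_7) = 3.833392, coefficient = 4
x_8 = 1.5000, f(x_8) = 4.481689, coefficient = 1

I ≈ (0.156250/3) × 61.395345 = 3.197674
Exact value: 3.197664
Error: 0.000011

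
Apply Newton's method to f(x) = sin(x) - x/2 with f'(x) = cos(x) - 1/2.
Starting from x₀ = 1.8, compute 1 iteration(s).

f(x) = sin(x) - x/2
f'(x) = cos(x) - 1/2
x₀ = 1.8

Newton-Raphson formula: x_{n+1} = x_n - f(x_n)/f'(x_n)

Iteration 1:
  f(1.800000) = 0.073848
  f'(1.800000) = -0.727202
  x_1 = 1.800000 - 0.073848/(-0.727202) = 1.901550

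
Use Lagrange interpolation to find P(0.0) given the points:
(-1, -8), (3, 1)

Lagrange interpolation formula:
P(x) = Σ yᵢ × Lᵢ(x)
where Lᵢ(x) = Π_{j≠i} (x - xⱼ)/(xᵢ - xⱼ)

L_0(0.0) = (0.0 - 3)/(-1 - 3) = 0.750000
L_1(0.0) = (0.0 - (-1))/(3 - (-1)) = 0.250000

P(0.0) = (-8)×L_0(0.0) + 1×L_1(0.0)
P(0.0) = -5.750000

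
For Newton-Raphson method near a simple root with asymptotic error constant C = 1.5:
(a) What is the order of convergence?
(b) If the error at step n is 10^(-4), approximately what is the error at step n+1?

(a) Newton-Raphson has quadratic (order 2) convergence near simple roots.
    This means |e_{n+1}| ≈ C|e_n|².

(b) With |e_n| = 10^(-4) and C = 1.5:
    |e_{n+1}| ≈ 1.5 × (10^(-4))² = 1.5 × 10^(-8)

(a) 2 (quadratic); (b) |e_{n+1}| ≈ 1.500e-08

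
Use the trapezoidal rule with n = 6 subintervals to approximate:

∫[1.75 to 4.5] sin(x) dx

f(x) = sin(x)
a = 1.75, b = 4.5, n = 6
h = (b - a)/n = 0.458333

Trapezoidal rule: (h/2)[f(x₀) + 2f(x₁) + 2f(x₂) + ... + f(xₙ)]

x_0 = 1.7500, f(x_0) = 0.983986, coefficient = 1
x_1 = 2.2083, f(x_1) = 0.803564, coefficient = 2
x_2 = 2.6667, f(x_2) = 0.457273, coefficient = 2
x_3 = 3.1250, f(x_3) = 0.016592, coefficient = 2
x_4 = 3.5833, f(x_4) = -0.427514, coefficient = 2
x_5 = 4.0417, f(x_5) = -0.783373, coefficient = 2
x_6 = 4.5000, f(x_6) = -0.977530, coefficient = 1

I ≈ (0.458333/2) × 0.139540 = 0.031978
Exact value: 0.032550
Error: 0.000572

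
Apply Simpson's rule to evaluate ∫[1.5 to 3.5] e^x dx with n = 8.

f(x) = e^x
a = 1.5, b = 3.5, n = 8
h = (b - a)/n = 0.250000

Simpson's rule: (h/3)[f(x₀) + 4f(x₁) + 2f(x₂) + ... + f(xₙ)]

x_0 = 1.5000, f(x_0) = 4.481689, coefficient = 1
x_1 = 1.7500, f(x_1) = 5.754603, coefficient = 4
x_2 = 2.0000, f(x_2) = 7.389056, coefficient = 2
x_3 = 2.2500, f(x_3) = 9.487736, coefficient = 4
x_4 = 2.5000, f(x_4) = 12.182494, coefficient = 2
x_5 = 2.7500, f(x_5) = 15.642632, coefficient = 4
x_6 = 3.0000, f(x_6) = 20.085537, coefficient = 2
x_7 = 3.2500, f(x_7) = 25.790340, coefficient = 4
x_8 = 3.5000, f(x_8) = 33.115452, coefficient = 1

I ≈ (0.250000/3) × 343.612556 = 28.634380
Exact value: 28.633763
Error: 0.000617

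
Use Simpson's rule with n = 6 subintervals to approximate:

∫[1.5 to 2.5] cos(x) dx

f(x) = cos(x)
a = 1.5, b = 2.5, n = 6
h = (b - a)/n = 0.166667

Simpson's rule: (h/3)[f(x₀) + 4f(x₁) + 2f(x₂) + ... + f(xₙ)]

x_0 = 1.5000, f(x_0) = 0.070737, coefficient = 1
x_1 = 1.6667, f(x_1) = -0.095724, coefficient = 4
x_2 = 1.8333, f(x_2) = -0.259531, coefficient = 2
x_3 = 2.0000, f(x_3) = -0.416147, coefficient = 4
x_4 = 2.1667, f(x_4) = -0.561229, coefficient = 2
x_5 = 2.3333, f(x_5) = -0.690758, coefficient = 4
x_6 = 2.5000, f(x_6) = -0.801144, coefficient = 1

I ≈ (0.166667/3) × -7.182442 = -0.399025
Exact value: -0.399023
Error: 0.000002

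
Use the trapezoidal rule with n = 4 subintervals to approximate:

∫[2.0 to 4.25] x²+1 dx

f(x) = x²+1
a = 2.0, b = 4.25, n = 4
h = (b - a)/n = 0.562500

Trapezoidal rule: (h/2)[f(x₀) + 2f(x₁) + 2f(x₂) + ... + f(xₙ)]

x_0 = 2.0000, f(x_0) = 5.000000, coefficient = 1
x_1 = 2.5625, f(x_1) = 7.566406, coefficient = 2
x_2 = 3.1250, f(x_2) = 10.765625, coefficient = 2
x_3 = 3.6875, f(x_3) = 14.597656, coefficient = 2
x_4 = 4.2500, f(x_4) = 19.062500, coefficient = 1

I ≈ (0.562500/2) × 89.921875 = 25.290527
Exact value: 25.171875
Error: 0.118652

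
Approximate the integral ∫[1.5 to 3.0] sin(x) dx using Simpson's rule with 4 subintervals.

f(x) = sin(x)
a = 1.5, b = 3.0, n = 4
h = (b - a)/n = 0.375000

Simpson's rule: (h/3)[f(x₀) + 4f(x₁) + 2f(x₂) + ... + f(xₙ)]

x_0 = 1.5000, f(x_0) = 0.997495, coefficient = 1
x_1 = 1.8750, f(x_1) = 0.954086, coefficient = 4
x_2 = 2.2500, f(x_2) = 0.778073, coefficient = 2
x_3 = 2.6250, f(x_3) = 0.493920, coefficient = 4
x_4 = 3.0000, f(x_4) = 0.141120, coefficient = 1

I ≈ (0.375000/3) × 8.486786 = 1.060848
Exact value: 1.060730
Error: 0.000119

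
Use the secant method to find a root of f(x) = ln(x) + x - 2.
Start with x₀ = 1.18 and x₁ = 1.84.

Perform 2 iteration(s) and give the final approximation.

f(x) = ln(x) + x - 2
x₀ = 1.18, x₁ = 1.84

Secant formula: x_{n+1} = x_n - f(x_n)(x_n - x_{n-1})/(f(x_n) - f(x_{n-1}))

Iteration 1:
  f(1.180000) = -0.654486
  f(1.840000) = 0.449766
  x_2 = 1.840000 - 0.449766×(1.840000 - 1.180000)/(0.449766 - (-0.654486))
       = 1.571180
Iteration 2:
  f(1.840000) = 0.449766
  f(1.571180) = 0.023006
  x_3 = 1.571180 - 0.023006×(1.571180 - 1.840000)/(0.023006 - 0.449766)
       = 1.556688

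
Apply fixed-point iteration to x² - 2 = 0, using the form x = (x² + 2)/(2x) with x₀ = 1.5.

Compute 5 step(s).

Equation: x² - 2 = 0
Fixed-point form: x = (x² + 2)/(2x)
x₀ = 1.5

x_1 = g(1.500000) = 1.416667
x_2 = g(1.416667) = 1.414216
x_3 = g(1.414216) = 1.414214
x_4 = g(1.414214) = 1.414214
x_5 = g(1.414214) = 1.414214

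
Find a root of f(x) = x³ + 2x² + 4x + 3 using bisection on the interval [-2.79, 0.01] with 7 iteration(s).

f(x) = x³ + 2x² + 4x + 3
Initial interval: [-2.79, 0.01]

Iteration 1:
  c_1 = (-2.790000 + 0.010000)/2 = -1.390000
  f(c_1) = f(-1.390000) = -1.381419
  f(a) × f(c) ≥ 0, new interval: [-1.390000, 0.010000]
Iteration 2:
  c_2 = (-1.390000 + 0.010000)/2 = -0.690000
  f(c_2) = f(-0.690000) = 0.863691
  f(a) × f(c) < 0, new interval: [-1.390000, -0.690000]
Iteration 3:
  c_3 = (-1.390000 + (-0.690000))/2 = -1.040000
  f(c_3) = f(-1.040000) = -0.121664
  f(a) × f(c) ≥ 0, new interval: [-1.040000, -0.690000]
Iteration 4:
  c_4 = (-1.040000 + (-0.690000))/2 = -0.865000
  f(c_4) = f(-0.865000) = 0.389235
  f(a) × f(c) < 0, new interval: [-1.040000, -0.865000]
Iteration 5:
  c_5 = (-1.040000 + (-0.865000))/2 = -0.952500
  f(c_5) = f(-0.952500) = 0.140351
  f(a) × f(c) < 0, new interval: [-1.040000, -0.952500]
Iteration 6:
  c_6 = (-1.040000 + (-0.952500))/2 = -0.996250
  f(c_6) = f(-0.996250) = 0.011236
  f(a) × f(c) < 0, new interval: [-1.040000, -0.996250]
Iteration 7:
  c_7 = (-1.040000 + (-0.996250))/2 = -1.018125
  f(c_7) = f(-1.018125) = -0.054709
  f(a) × f(c) ≥ 0, new interval: [-1.018125, -0.996250]

After 7 iteration(s), the approximation is c_7 = -1.018125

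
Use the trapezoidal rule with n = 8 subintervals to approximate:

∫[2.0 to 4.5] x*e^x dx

f(x) = x*e^x
a = 2.0, b = 4.5, n = 8
h = (b - a)/n = 0.312500

Trapezoidal rule: (h/2)[f(x₀) + 2f(x₁) + 2f(x₂) + ... + f(xₙ)]

x_0 = 2.0000, f(x_0) = 14.778112, coefficient = 1
x_1 = 2.3125, f(x_1) = 23.355423, coefficient = 2
x_2 = 2.6250, f(x_2) = 36.237007, coefficient = 2
x_3 = 2.9375, f(x_3) = 55.426559, coefficient = 2
x_4 = 3.2500, f(x_4) = 83.818605, coefficient = 2
x_5 = 3.5625, f(x_5) = 125.582454, coefficient = 2
x_6 = 3.8750, f(x_6) = 186.707956, coefficient = 2
x_7 = 4.1875, f(x_7) = 275.780124, coefficient = 2
x_8 = 4.5000, f(x_8) = 405.077091, coefficient = 1

I ≈ (0.312500/2) × 1993.671458 = 311.511165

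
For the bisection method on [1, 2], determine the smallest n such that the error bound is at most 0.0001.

We need (b-a)/2^n ≤ 0.0001
(2 - 1)/2^n ≤ 0.0001
1/2^n ≤ 0.0001
2^n ≥ 10000
n ≥ log₂(10000) = 13.29
n ≥ 14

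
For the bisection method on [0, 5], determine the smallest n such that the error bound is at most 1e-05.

We need (b-a)/2^n ≤ 1e-05
(5 - 0)/2^n ≤ 1e-05
5/2^n ≤ 1e-05
2^n ≥ 500000
n ≥ log₂(500000) = 18.93
n ≥ 19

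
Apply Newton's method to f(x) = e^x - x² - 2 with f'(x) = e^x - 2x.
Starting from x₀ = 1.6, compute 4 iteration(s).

f(x) = e^x - x² - 2
f'(x) = e^x - 2x
x₀ = 1.6

Newton-Raphson formula: x_{n+1} = x_n - f(x_n)/f'(x_n)

Iteration 1:
  f(1.600000) = 0.393032
  f'(1.600000) = 1.753032
  x_1 = 1.600000 - 0.393032/1.753032 = 1.375799
Iteration 2:
  f(1.375799) = 0.065415
  f'(1.375799) = 1.206639
  x_2 = 1.375799 - 0.065415/1.206639 = 1.321586
Iteration 3:
  f(1.321586) = 0.002774
  f'(1.321586) = 1.106192
  x_3 = 1.321586 - 0.002774/1.106192 = 1.319079
Iteration 4:
  f(1.319079) = 0.000005
  f'(1.319079) = 1.101817
  x_4 = 1.319079 - 0.000005/1.101817 = 1.319074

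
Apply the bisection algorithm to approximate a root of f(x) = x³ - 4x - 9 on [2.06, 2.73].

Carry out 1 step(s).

f(x) = x³ - 4x - 9
Initial interval: [2.06, 2.73]

Iteration 1:
  c_1 = (2.060000 + 2.730000)/2 = 2.395000
  f(c_1) = f(2.395000) = -4.842220
  f(a) × f(c) ≥ 0, new interval: [2.395000, 2.730000]

After 1 iteration(s), the approximation is c_1 = 2.395000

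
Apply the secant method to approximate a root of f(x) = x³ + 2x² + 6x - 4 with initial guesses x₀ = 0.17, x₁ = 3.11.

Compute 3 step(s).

f(x) = x³ + 2x² + 6x - 4
x₀ = 0.17, x₁ = 3.11

Secant formula: x_{n+1} = x_n - f(x_n)(x_n - x_{n-1})/(f(x_n) - f(x_{n-1}))

Iteration 1:
  f(0.170000) = -2.917287
  f(3.110000) = 64.084431
  x_2 = 3.110000 - 64.084431×(3.110000 - 0.170000)/(64.084431 - (-2.917287))
       = 0.298009
Iteration 2:
  f(3.110000) = 64.084431
  f(0.298009) = -2.007861
  x_3 = 0.298009 - (-2.007861)×(0.298009 - 3.110000)/(-2.007861 - 64.084431)
       = 0.383436
Iteration 3:
  f(0.298009) = -2.007861
  f(0.383436) = -1.348961
  x_4 = 0.383436 - (-1.348961)×(0.383436 - 0.298009)/(-1.348961 - (-2.007861))
       = 0.558331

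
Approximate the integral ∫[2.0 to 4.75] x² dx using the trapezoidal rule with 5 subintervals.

f(x) = x²
a = 2.0, b = 4.75, n = 5
h = (b - a)/n = 0.550000

Trapezoidal rule: (h/2)[f(x₀) + 2f(x₁) + 2f(x₂) + ... + f(xₙ)]

x_0 = 2.0000, f(x_0) = 4.000000, coefficient = 1
x_1 = 2.5500, f(x_1) = 6.502500, coefficient = 2
x_2 = 3.1000, f(x_2) = 9.610000, coefficient = 2
x_3 = 3.6500, f(x_3) = 13.322500, coefficient = 2
x_4 = 4.2000, f(x_4) = 17.640000, coefficient = 2
x_5 = 4.7500, f(x_5) = 22.562500, coefficient = 1

I ≈ (0.550000/2) × 120.712500 = 33.195938
Exact value: 33.057292
Error: 0.138646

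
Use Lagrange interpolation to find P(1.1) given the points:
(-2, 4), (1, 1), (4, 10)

Lagrange interpolation formula:
P(x) = Σ yᵢ × Lᵢ(x)
where Lᵢ(x) = Π_{j≠i} (x - xⱼ)/(xᵢ - xⱼ)

L_0(1.1) = (1.1 - 1)/(-2 - 1) × (1.1 - 4)/(-2 - 4) = -0.016111
L_1(1.1) = (1.1 - (-2))/(1 - (-2)) × (1.1 - 4)/(1 - 4) = 0.998889
L_2(1.1) = (1.1 - (-2))/(4 - (-2)) × (1.1 - 1)/(4 - 1) = 0.017222

P(1.1) = 4×L_0(1.1) + 1×L_1(1.1) + 10×L_2(1.1)
P(1.1) = 1.106667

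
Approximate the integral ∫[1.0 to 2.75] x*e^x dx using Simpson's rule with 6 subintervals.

f(x) = x*e^x
a = 1.0, b = 2.75, n = 6
h = (b - a)/n = 0.291667

Simpson's rule: (h/3)[f(x₀) + 4f(x₁) + 2f(x₂) + ... + f(xₙ)]

x_0 = 1.0000, f(x_0) = 2.718282, coefficient = 1
x_1 = 1.2917, f(x_1) = 4.700176, coefficient = 4
x_2 = 1.5833, f(x_2) = 7.712679, coefficient = 2
x_3 = 1.8750, f(x_3) = 12.226536, coefficient = 4
x_4 = 2.1667, f(x_4) = 18.913133, coefficient = 2
x_5 = 2.4583, f(x_5) = 28.726411, coefficient = 4
x_6 = 2.7500, f(x_6) = 43.017238, coefficient = 1

I ≈ (0.291667/3) × 281.599638 = 27.377743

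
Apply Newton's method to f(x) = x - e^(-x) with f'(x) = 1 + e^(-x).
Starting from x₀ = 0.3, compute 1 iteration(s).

f(x) = x - e^(-x)
f'(x) = 1 + e^(-x)
x₀ = 0.3

Newton-Raphson formula: x_{n+1} = x_n - f(x_n)/f'(x_n)

Iteration 1:
  f(0.300000) = -0.440818
  f'(0.300000) = 1.740818
  x_1 = 0.300000 - (-0.440818)/1.740818 = 0.553225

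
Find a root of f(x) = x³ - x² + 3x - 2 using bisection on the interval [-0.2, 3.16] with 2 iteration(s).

f(x) = x³ - x² + 3x - 2
Initial interval: [-0.2, 3.16]

Iteration 1:
  c_1 = (-0.200000 + 3.160000)/2 = 1.480000
  f(c_1) = f(1.480000) = 3.491392
  f(a) × f(c) < 0, new interval: [-0.200000, 1.480000]
Iteration 2:
  c_2 = (-0.200000 + 1.480000)/2 = 0.640000
  f(c_2) = f(0.640000) = -0.227456
  f(a) × f(c) ≥ 0, new interval: [0.640000, 1.480000]

After 2 iteration(s), the approximation is c_2 = 0.640000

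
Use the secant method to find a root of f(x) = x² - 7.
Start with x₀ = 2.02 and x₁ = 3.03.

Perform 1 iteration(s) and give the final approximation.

f(x) = x² - 7
x₀ = 2.02, x₁ = 3.03

Secant formula: x_{n+1} = x_n - f(x_n)(x_n - x_{n-1})/(f(x_n) - f(x_{n-1}))

Iteration 1:
  f(2.020000) = -2.919600
  f(3.030000) = 2.180900
  x_2 = 3.030000 - 2.180900×(3.030000 - 2.020000)/(2.180900 - (-2.919600))
       = 2.598139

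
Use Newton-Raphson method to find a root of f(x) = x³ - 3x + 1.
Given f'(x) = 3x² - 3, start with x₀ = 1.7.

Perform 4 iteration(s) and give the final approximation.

f(x) = x³ - 3x + 1
f'(x) = 3x² - 3
x₀ = 1.7

Newton-Raphson formula: x_{n+1} = x_n - f(x_n)/f'(x_n)

Iteration 1:
  f(1.700000) = 0.813000
  f'(1.700000) = 5.670000
  x_1 = 1.700000 - 0.813000/5.670000 = 1.556614
Iteration 2:
  f(1.556614) = 0.101906
  f'(1.556614) = 4.269139
  x_2 = 1.556614 - 0.101906/4.269139 = 1.532743
Iteration 3:
  f(1.532743) = 0.002647
  f'(1.532743) = 4.047907
  x_3 = 1.532743 - 0.002647/4.047907 = 1.532089
Iteration 4:
  f(1.532089) = 0.000002
  f'(1.532089) = 4.041894
  x_4 = 1.532089 - 0.000002/4.041894 = 1.532089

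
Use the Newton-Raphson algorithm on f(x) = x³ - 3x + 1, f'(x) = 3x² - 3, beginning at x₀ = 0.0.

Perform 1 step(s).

f(x) = x³ - 3x + 1
f'(x) = 3x² - 3
x₀ = 0.0

Newton-Raphson formula: x_{n+1} = x_n - f(x_n)/f'(x_n)

Iteration 1:
  f(0.000000) = 1.000000
  f'(0.000000) = -3.000000
  x_1 = 0.000000 - 1.000000/(-3.000000) = 0.333333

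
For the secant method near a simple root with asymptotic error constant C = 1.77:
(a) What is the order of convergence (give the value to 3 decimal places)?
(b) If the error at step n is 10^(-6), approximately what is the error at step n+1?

(a) Secant method has superlinear convergence with order φ = (1+√5)/2 ≈ 1.618.
    This means |e_{n+1}| ≈ C|e_n|^1.618.

(b) With |e_n| = 10^(-6) and C = 1.77:
    |e_{n+1}| ≈ 1.77 × (10^(-6))^1.618 = 1.77 × 10^(-9.71)

(a) ≈ 1.618 (golden ratio); (b) |e_{n+1}| ≈ 3.466e-10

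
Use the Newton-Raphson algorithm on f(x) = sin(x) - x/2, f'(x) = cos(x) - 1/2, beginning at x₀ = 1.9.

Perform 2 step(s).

f(x) = sin(x) - x/2
f'(x) = cos(x) - 1/2
x₀ = 1.9

Newton-Raphson formula: x_{n+1} = x_n - f(x_n)/f'(x_n)

Iteration 1:
  f(1.900000) = -0.003700
  f'(1.900000) = -0.823290
  x_1 = 1.900000 - (-0.003700)/(-0.823290) = 1.895506
Iteration 2:
  f(1.895506) = -0.000010
  f'(1.895506) = -0.819034
  x_2 = 1.895506 - (-0.000010)/(-0.819034) = 1.895494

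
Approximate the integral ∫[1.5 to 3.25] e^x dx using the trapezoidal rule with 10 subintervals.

f(x) = e^x
a = 1.5, b = 3.25, n = 10
h = (b - a)/n = 0.175000

Trapezoidal rule: (h/2)[f(x₀) + 2f(x₁) + 2f(x₂) + ... + f(xₙ)]

x_0 = 1.5000, f(x_0) = 4.481689, coefficient = 1
x_1 = 1.6750, f(x_1) = 5.338795, coefficient = 2
x_2 = 1.8500, f(x_2) = 6.359820, coefficient = 2
x_3 = 2.0250, f(x_3) = 7.576111, coefficient = 2
x_4 = 2.2000, f(x_4) = 9.025013, coefficient = 2
x_5 = 2.3750, f(x_5) = 10.751013, coefficient = 2
x_6 = 2.5500, f(x_6) = 12.807104, coefficient = 2
x_7 = 2.7250, f(x_7) = 15.256414, coefficient = 2
x_8 = 2.9000, f(x_8) = 18.174145, coefficient = 2
x_9 = 3.0750, f(x_9) = 21.649882, coefficient = 2
x_10 = 3.2500, f(x_10) = 25.790340, coefficient = 1

I ≈ (0.175000/2) × 244.148624 = 21.363005
Exact value: 21.308651
Error: 0.054354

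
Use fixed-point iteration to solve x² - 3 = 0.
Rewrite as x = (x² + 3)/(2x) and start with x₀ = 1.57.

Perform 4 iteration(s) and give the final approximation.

Equation: x² - 3 = 0
Fixed-point form: x = (x² + 3)/(2x)
x₀ = 1.57

x_1 = g(1.570000) = 1.740414
x_2 = g(1.740414) = 1.732071
x_3 = g(1.732071) = 1.732051
x_4 = g(1.732051) = 1.732051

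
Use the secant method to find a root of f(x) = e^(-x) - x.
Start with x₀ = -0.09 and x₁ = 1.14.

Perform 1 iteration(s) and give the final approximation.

f(x) = e^(-x) - x
x₀ = -0.09, x₁ = 1.14

Secant formula: x_{n+1} = x_n - f(x_n)(x_n - x_{n-1})/(f(x_n) - f(x_{n-1}))

Iteration 1:
  f(-0.090000) = 1.184174
  f(1.140000) = -0.820181
  x_2 = 1.140000 - (-0.820181)×(1.140000 - (-0.090000))/(-0.820181 - 1.184174)
       = 0.636685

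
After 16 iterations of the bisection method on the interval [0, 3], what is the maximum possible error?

Bisection error bound: |error| ≤ (b-a)/2^n
|error| ≤ (3 - 0)/2^16 = 3/2^16
|error| ≤ 0.0000457764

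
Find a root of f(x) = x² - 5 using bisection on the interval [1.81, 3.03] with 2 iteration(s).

f(x) = x² - 5
Initial interval: [1.81, 3.03]

Iteration 1:
  c_1 = (1.810000 + 3.030000)/2 = 2.420000
  f(c_1) = f(2.420000) = 0.856400
  f(a) × f(c) < 0, new interval: [1.810000, 2.420000]
Iteration 2:
  c_2 = (1.810000 + 2.420000)/2 = 2.115000
  f(c_2) = f(2.115000) = -0.526775
  f(a) × f(c) ≥ 0, new interval: [2.115000, 2.420000]

After 2 iteration(s), the approximation is c_2 = 2.115000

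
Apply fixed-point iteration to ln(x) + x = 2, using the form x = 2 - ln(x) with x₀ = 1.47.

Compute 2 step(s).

Equation: ln(x) + x = 2
Fixed-point form: x = 2 - ln(x)
x₀ = 1.47

x_1 = g(1.470000) = 1.614738
x_2 = g(1.614738) = 1.520828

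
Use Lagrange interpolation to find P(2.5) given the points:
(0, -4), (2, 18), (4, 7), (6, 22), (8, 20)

Lagrange interpolation formula:
P(x) = Σ yᵢ × Lᵢ(x)
where Lᵢ(x) = Π_{j≠i} (x - xⱼ)/(xᵢ - xⱼ)

L_0(2.5) = (2.5 - 2)/(0 - 2) × (2.5 - 4)/(0 - 4) × (2.5 - 6)/(0 - 6) × (2.5 - 8)/(0 - 8) = -0.037598
L_1(2.5) = (2.5 - 0)/(2 - 0) × (2.5 - 4)/(2 - 4) × (2.5 - 6)/(2 - 6) × (2.5 - 8)/(2 - 8) = 0.751953
L_2(2.5) = (2.5 - 0)/(4 - 0) × (2.5 - 2)/(4 - 2) × (2.5 - 6)/(4 - 6) × (2.5 - 8)/(4 - 8) = 0.375977
L_3(2.5) = (2.5 - 0)/(6 - 0) × (2.5 - 2)/(6 - 2) × (2.5 - 4)/(6 - 4) × (2.5 - 8)/(6 - 8) = -0.107422
L_4(2.5) = (2.5 - 0)/(8 - 0) × (2.5 - 2)/(8 - 2) × (2.5 - 4)/(8 - 4) × (2.5 - 6)/(8 - 6) = 0.017090

P(2.5) = (-4)×L_0(2.5) + 18×L_1(2.5) + 7×L_2(2.5) + 22×L_3(2.5) + 20×L_4(2.5)
P(2.5) = 14.295898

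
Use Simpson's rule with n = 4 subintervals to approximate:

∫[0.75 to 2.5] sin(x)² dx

f(x) = sin(x)²
a = 0.75, b = 2.5, n = 4
h = (b - a)/n = 0.437500

Simpson's rule: (h/3)[f(x₀) + 4f(x₁) + 2f(x₂) + ... + f(xₙ)]

x_0 = 0.7500, f(x_0) = 0.464631, coefficient = 1
x_1 = 1.1875, f(x_1) = 0.860139, coefficient = 4
x_2 = 1.6250, f(x_2) = 0.997065, coefficient = 2
x_3 = 2.0625, f(x_3) = 0.777095, coefficient = 4
x_4 = 2.5000, f(x_4) = 0.358169, coefficient = 1

I ≈ (0.437500/3) × 9.365866 = 1.365855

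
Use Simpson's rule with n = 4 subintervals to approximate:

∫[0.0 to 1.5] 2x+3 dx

f(x) = 2x+3
a = 0.0, b = 1.5, n = 4
h = (b - a)/n = 0.375000

Simpson's rule: (h/3)[f(x₀) + 4f(x₁) + 2f(x₂) + ... + f(xₙ)]

x_0 = 0.0000, f(x_0) = 3.000000, coefficient = 1
x_1 = 0.3750, f(x_1) = 3.750000, coefficient = 4
x_2 = 0.7500, f(x_2) = 4.500000, coefficient = 2
x_3 = 1.1250, f(x_3) = 5.250000, coefficient = 4
x_4 = 1.5000, f(x_4) = 6.000000, coefficient = 1

I ≈ (0.375000/3) × 54.000000 = 6.750000
Exact value: 6.750000
Error: 0.000000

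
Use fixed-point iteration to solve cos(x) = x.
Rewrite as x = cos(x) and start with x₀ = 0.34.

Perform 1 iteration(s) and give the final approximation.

Equation: cos(x) = x
Fixed-point form: x = cos(x)
x₀ = 0.34

x_1 = g(0.340000) = 0.942755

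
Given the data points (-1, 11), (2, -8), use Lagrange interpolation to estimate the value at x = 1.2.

Lagrange interpolation formula:
P(x) = Σ yᵢ × Lᵢ(x)
where Lᵢ(x) = Π_{j≠i} (x - xⱼ)/(xᵢ - xⱼ)

L_0(1.2) = (1.2 - 2)/(-1 - 2) = 0.266667
L_1(1.2) = (1.2 - (-1))/(2 - (-1)) = 0.733333

P(1.2) = 11×L_0(1.2) + (-8)×L_1(1.2)
P(1.2) = -2.933333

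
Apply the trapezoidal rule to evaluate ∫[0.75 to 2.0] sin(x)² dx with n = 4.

f(x) = sin(x)²
a = 0.75, b = 2.0, n = 4
h = (b - a)/n = 0.312500

Trapezoidal rule: (h/2)[f(x₀) + 2f(x₁) + 2f(x₂) + ... + f(xₙ)]

x_0 = 0.7500, f(x_0) = 0.464631, coefficient = 1
x_1 = 1.0625, f(x_1) = 0.763133, coefficient = 2
x_2 = 1.3750, f(x_2) = 0.962151, coefficient = 2
x_3 = 1.6875, f(x_3) = 0.986442, coefficient = 2
x_4 = 2.0000, f(x_4) = 0.826822, coefficient = 1

I ≈ (0.312500/2) × 6.714906 = 1.049204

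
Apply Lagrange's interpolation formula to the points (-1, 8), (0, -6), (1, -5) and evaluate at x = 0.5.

Lagrange interpolation formula:
P(x) = Σ yᵢ × Lᵢ(x)
where Lᵢ(x) = Π_{j≠i} (x - xⱼ)/(xᵢ - xⱼ)

L_0(0.5) = (0.5 - 0)/(-1 - 0) × (0.5 - 1)/(-1 - 1) = -0.125000
L_1(0.5) = (0.5 - (-1))/(0 - (-1)) × (0.5 - 1)/(0 - 1) = 0.750000
L_2(0.5) = (0.5 - (-1))/(1 - (-1)) × (0.5 - 0)/(1 - 0) = 0.375000

P(0.5) = 8×L_0(0.5) + (-6)×L_1(0.5) + (-5)×L_2(0.5)
P(0.5) = -7.375000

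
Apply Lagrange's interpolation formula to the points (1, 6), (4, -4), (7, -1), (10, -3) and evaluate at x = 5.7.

Lagrange interpolation formula:
P(x) = Σ yᵢ × Lᵢ(x)
where Lᵢ(x) = Π_{j≠i} (x - xⱼ)/(xᵢ - xⱼ)

L_0(5.7) = (5.7 - 4)/(1 - 4) × (5.7 - 7)/(1 - 7) × (5.7 - 10)/(1 - 10) = -0.058660
L_1(5.7) = (5.7 - 1)/(4 - 1) × (5.7 - 7)/(4 - 7) × (5.7 - 10)/(4 - 10) = 0.486537
L_2(5.7) = (5.7 - 1)/(7 - 1) × (5.7 - 4)/(7 - 4) × (5.7 - 10)/(7 - 10) = 0.636241
L_3(5.7) = (5.7 - 1)/(10 - 1) × (5.7 - 4)/(10 - 4) × (5.7 - 7)/(10 - 7) = -0.064117

P(5.7) = 6×L_0(5.7) + (-4)×L_1(5.7) + (-1)×L_2(5.7) + (-3)×L_3(5.7)
P(5.7) = -2.742000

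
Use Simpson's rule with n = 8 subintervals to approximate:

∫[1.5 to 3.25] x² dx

f(x) = x²
a = 1.5, b = 3.25, n = 8
h = (b - a)/n = 0.218750

Simpson's rule: (h/3)[f(x₀) + 4f(x₁) + 2f(x₂) + ... + f(xₙ)]

x_0 = 1.5000, f(x_0) = 2.250000, coefficient = 1
x_1 = 1.7188, f(x_1) = 2.954102, coefficient = 4
x_2 = 1.9375, f(x_2) = 3.753906, coefficient = 2
x_3 = 2.1562, f(x_3) = 4.649414, coefficient = 4
x_4 = 2.3750, f(x_4) = 5.640625, coefficient = 2
x_5 = 2.5938, f(x_5) = 6.727539, coefficient = 4
x_6 = 2.8125, f(x_6) = 7.910156, coefficient = 2
x_7 = 3.0312, f(x_7) = 9.188477, coefficient = 4
x_8 = 3.2500, f(x_8) = 10.562500, coefficient = 1

I ≈ (0.218750/3) × 141.500000 = 10.317708
Exact value: 10.317708
Error: 0.000000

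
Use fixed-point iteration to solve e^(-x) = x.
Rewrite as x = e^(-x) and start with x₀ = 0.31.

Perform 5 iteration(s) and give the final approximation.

Equation: e^(-x) = x
Fixed-point form: x = e^(-x)
x₀ = 0.31

x_1 = g(0.310000) = 0.733447
x_2 = g(0.733447) = 0.480251
x_3 = g(0.480251) = 0.618628
x_4 = g(0.618628) = 0.538683
x_5 = g(0.538683) = 0.583516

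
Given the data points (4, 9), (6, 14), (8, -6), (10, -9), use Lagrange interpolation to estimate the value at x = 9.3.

Lagrange interpolation formula:
P(x) = Σ yᵢ × Lᵢ(x)
where Lᵢ(x) = Π_{j≠i} (x - xⱼ)/(xᵢ - xⱼ)

L_0(9.3) = (9.3 - 6)/(4 - 6) × (9.3 - 8)/(4 - 8) × (9.3 - 10)/(4 - 10) = 0.062562
L_1(9.3) = (9.3 - 4)/(6 - 4) × (9.3 - 8)/(6 - 8) × (9.3 - 10)/(6 - 10) = -0.301437
L_2(9.3) = (9.3 - 4)/(8 - 4) × (9.3 - 6)/(8 - 6) × (9.3 - 10)/(8 - 10) = 0.765187
L_3(9.3) = (9.3 - 4)/(10 - 4) × (9.3 - 6)/(10 - 6) × (9.3 - 8)/(10 - 8) = 0.473688

P(9.3) = 9×L_0(9.3) + 14×L_1(9.3) + (-6)×L_2(9.3) + (-9)×L_3(9.3)
P(9.3) = -12.511375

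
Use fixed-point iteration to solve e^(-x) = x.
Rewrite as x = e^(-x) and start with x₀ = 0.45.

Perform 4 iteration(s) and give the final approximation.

Equation: e^(-x) = x
Fixed-point form: x = e^(-x)
x₀ = 0.45

x_1 = g(0.450000) = 0.637628
x_2 = g(0.637628) = 0.528545
x_3 = g(0.528545) = 0.589462
x_4 = g(0.589462) = 0.554625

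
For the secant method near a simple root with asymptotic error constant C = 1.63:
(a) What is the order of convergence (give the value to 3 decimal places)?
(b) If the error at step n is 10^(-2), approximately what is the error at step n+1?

(a) Secant method has superlinear convergence with order φ = (1+√5)/2 ≈ 1.618.
    This means |e_{n+1}| ≈ C|e_n|^1.618.

(b) With |e_n| = 10^(-2) and C = 1.63:
    |e_{n+1}| ≈ 1.63 × (10^(-2))^1.618 = 1.63 × 10^(-3.24)

(a) ≈ 1.618 (golden ratio); (b) |e_{n+1}| ≈ 9.465e-04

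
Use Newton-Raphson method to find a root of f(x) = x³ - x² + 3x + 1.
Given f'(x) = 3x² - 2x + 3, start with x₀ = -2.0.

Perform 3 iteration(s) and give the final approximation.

f(x) = x³ - x² + 3x + 1
f'(x) = 3x² - 2x + 3
x₀ = -2.0

Newton-Raphson formula: x_{n+1} = x_n - f(x_n)/f'(x_n)

Iteration 1:
  f(-2.000000) = -17.000000
  f'(-2.000000) = 19.000000
  x_1 = -2.000000 - (-17.000000)/19.000000 = -1.105263
Iteration 2:
  f(-1.105263) = -4.887593
  f'(-1.105263) = 8.875346
  x_2 = -1.105263 - (-4.887593)/8.875346 = -0.554570
Iteration 3:
  f(-0.554570) = -1.141814
  f'(-0.554570) = 5.031783
  x_3 = -0.554570 - (-1.141814)/5.031783 = -0.327650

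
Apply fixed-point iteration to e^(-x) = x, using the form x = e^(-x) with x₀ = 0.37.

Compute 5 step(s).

Equation: e^(-x) = x
Fixed-point form: x = e^(-x)
x₀ = 0.37

x_1 = g(0.370000) = 0.690734
x_2 = g(0.690734) = 0.501208
x_3 = g(0.501208) = 0.605798
x_4 = g(0.605798) = 0.545639
x_5 = g(0.545639) = 0.579472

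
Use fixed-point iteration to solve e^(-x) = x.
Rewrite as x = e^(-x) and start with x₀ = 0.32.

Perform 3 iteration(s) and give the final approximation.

Equation: e^(-x) = x
Fixed-point form: x = e^(-x)
x₀ = 0.32

x_1 = g(0.320000) = 0.726149
x_2 = g(0.726149) = 0.483768
x_3 = g(0.483768) = 0.616456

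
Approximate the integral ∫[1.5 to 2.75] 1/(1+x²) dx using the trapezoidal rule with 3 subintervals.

f(x) = 1/(1+x²)
a = 1.5, b = 2.75, n = 3
h = (b - a)/n = 0.416667

Trapezoidal rule: (h/2)[f(x₀) + 2f(x₁) + 2f(x₂) + ... + f(xₙ)]

x_0 = 1.5000, f(x_0) = 0.307692, coefficient = 1
x_1 = 1.9167, f(x_1) = 0.213967, coefficient = 2
x_2 = 2.3333, f(x_2) = 0.155172, coefficient = 2
x_3 = 2.7500, f(x_3) = 0.116788, coefficient = 1

I ≈ (0.416667/2) × 1.162760 = 0.242242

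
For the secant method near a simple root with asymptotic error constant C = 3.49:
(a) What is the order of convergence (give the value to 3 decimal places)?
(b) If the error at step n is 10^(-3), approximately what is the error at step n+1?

(a) Secant method has superlinear convergence with order φ = (1+√5)/2 ≈ 1.618.
    This means |e_{n+1}| ≈ C|e_n|^1.618.

(b) With |e_n| = 10^(-3) and C = 3.49:
    |e_{n+1}| ≈ 3.49 × (10^(-3))^1.618 = 3.49 × 10^(-4.85)

(a) ≈ 1.618 (golden ratio); (b) |e_{n+1}| ≈ 4.883e-05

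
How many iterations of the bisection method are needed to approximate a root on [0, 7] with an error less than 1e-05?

We need (b-a)/2^n ≤ 1e-05
(7 - 0)/2^n ≤ 1e-05
7/2^n ≤ 1e-05
2^n ≥ 700000
n ≥ log₂(700000) = 19.42
n ≥ 20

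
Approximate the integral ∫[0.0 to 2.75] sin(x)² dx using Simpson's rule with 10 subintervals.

f(x) = sin(x)²
a = 0.0, b = 2.75, n = 10
h = (b - a)/n = 0.275000

Simpson's rule: (h/3)[f(x₀) + 4f(x₁) + 2f(x₂) + ... + f(xₙ)]

x_0 = 0.0000, f(x_0) = 0.000000, coefficient = 1
x_1 = 0.2750, f(x_1) = 0.073738, coefficient = 4
x_2 = 0.5500, f(x_2) = 0.273202, coefficient = 2
x_3 = 0.8250, f(x_3) = 0.539560, coefficient = 4
x_4 = 1.1000, f(x_4) = 0.794251, coefficient = 2
x_5 = 1.3750, f(x_5) = 0.962151, coefficient = 4
x_6 = 1.6500, f(x_6) = 0.993740, coefficient = 2
x_7 = 1.9250, f(x_7) = 0.879700, coefficient = 4
x_8 = 2.2000, f(x_8) = 0.653666, coefficient = 2
x_9 = 2.4750, f(x_9) = 0.382309, coefficient = 4
x_10 = 2.7500, f(x_10) = 0.145665, coefficient = 1

I ≈ (0.275000/3) × 16.925215 = 1.551478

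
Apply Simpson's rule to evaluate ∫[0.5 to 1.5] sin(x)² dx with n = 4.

f(x) = sin(x)²
a = 0.5, b = 1.5, n = 4
h = (b - a)/n = 0.250000

Simpson's rule: (h/3)[f(x₀) + 4f(x₁) + 2f(x₂) + ... + f(xₙ)]

x_0 = 0.5000, f(x_0) = 0.229849, coefficient = 1
x_1 = 0.7500, f(x_1) = 0.464631, coefficient = 4
x_2 = 1.0000, f(x_2) = 0.708073, coefficient = 2
x_3 = 1.2500, f(x_3) = 0.900572, coefficient = 4
x_4 = 1.5000, f(x_4) = 0.994996, coefficient = 1

I ≈ (0.250000/3) × 8.101805 = 0.675150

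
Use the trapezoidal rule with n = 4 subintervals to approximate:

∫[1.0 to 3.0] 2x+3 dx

f(x) = 2x+3
a = 1.0, b = 3.0, n = 4
h = (b - a)/n = 0.500000

Trapezoidal rule: (h/2)[f(x₀) + 2f(x₁) + 2f(x₂) + ... + f(xₙ)]

x_0 = 1.0000, f(x_0) = 5.000000, coefficient = 1
x_1 = 1.5000, f(x_1) = 6.000000, coefficient = 2
x_2 = 2.0000, f(x_2) = 7.000000, coefficient = 2
x_3 = 2.5000, f(x_3) = 8.000000, coefficient = 2
x_4 = 3.0000, f(x_4) = 9.000000, coefficient = 1

I ≈ (0.500000/2) × 56.000000 = 14.000000
Exact value: 14.000000
Error: 0.000000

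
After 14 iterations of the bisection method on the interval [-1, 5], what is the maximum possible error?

Bisection error bound: |error| ≤ (b-a)/2^n
|error| ≤ (5 - (-1))/2^14 = 6/2^14
|error| ≤ 0.0003662109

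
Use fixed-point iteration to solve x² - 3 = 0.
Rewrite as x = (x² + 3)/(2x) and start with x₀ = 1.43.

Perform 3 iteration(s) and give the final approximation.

Equation: x² - 3 = 0
Fixed-point form: x = (x² + 3)/(2x)
x₀ = 1.43

x_1 = g(1.430000) = 1.763951
x_2 = g(1.763951) = 1.732339
x_3 = g(1.732339) = 1.732051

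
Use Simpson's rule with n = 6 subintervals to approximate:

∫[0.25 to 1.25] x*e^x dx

f(x) = x*e^x
a = 0.25, b = 1.25, n = 6
h = (b - a)/n = 0.166667

Simpson's rule: (h/3)[f(x₀) + 4f(x₁) + 2f(x₂) + ... + f(xₙ)]

x_0 = 0.2500, f(x_0) = 0.321006, coefficient = 1
x_1 = 0.4167, f(x_1) = 0.632040, coefficient = 4
x_2 = 0.5833, f(x_2) = 1.045334, coefficient = 2
x_3 = 0.7500, f(x_3) = 1.587750, coefficient = 4
x_4 = 0.9167, f(x_4) = 2.292528, coefficient = 2
x_5 = 1.0833, f(x_5) = 3.200721, coefficient = 4
x_6 = 1.2500, f(x_6) = 4.362929, coefficient = 1

I ≈ (0.166667/3) × 33.041705 = 1.835650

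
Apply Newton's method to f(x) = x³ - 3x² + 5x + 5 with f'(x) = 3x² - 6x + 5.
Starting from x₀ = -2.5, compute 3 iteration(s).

f(x) = x³ - 3x² + 5x + 5
f'(x) = 3x² - 6x + 5
x₀ = -2.5

Newton-Raphson formula: x_{n+1} = x_n - f(x_n)/f'(x_n)

Iteration 1:
  f(-2.500000) = -41.875000
  f'(-2.500000) = 38.750000
  x_1 = -2.500000 - (-41.875000)/38.750000 = -1.419355
Iteration 2:
  f(-1.419355) = -10.999866
  f'(-1.419355) = 19.559834
  x_2 = -1.419355 - (-10.999866)/19.559834 = -0.856985
Iteration 3:
  f(-0.856985) = -2.117581
  f'(-0.856985) = 12.345177
  x_3 = -0.856985 - (-2.117581)/12.345177 = -0.685454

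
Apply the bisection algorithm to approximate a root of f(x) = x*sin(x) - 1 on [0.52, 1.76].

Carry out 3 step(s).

f(x) = x*sin(x) - 1
Initial interval: [0.52, 1.76]

Iteration 1:
  c_1 = (0.520000 + 1.760000)/2 = 1.140000
  f(c_1) = f(1.140000) = 0.035842
  f(a) × f(c) < 0, new interval: [0.520000, 1.140000]
Iteration 2:
  c_2 = (0.520000 + 1.140000)/2 = 0.830000
  f(c_2) = f(0.830000) = -0.387517
  f(a) × f(c) ≥ 0, new interval: [0.830000, 1.140000]
Iteration 3:
  c_3 = (0.830000 + 1.140000)/2 = 0.985000
  f(c_3) = f(0.985000) = -0.179227
  f(a) × f(c) ≥ 0, new interval: [0.985000, 1.140000]

After 3 iteration(s), the approximation is c_3 = 0.985000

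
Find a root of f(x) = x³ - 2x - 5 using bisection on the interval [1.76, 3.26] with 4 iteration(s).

f(x) = x³ - 2x - 5
Initial interval: [1.76, 3.26]

Iteration 1:
  c_1 = (1.760000 + 3.260000)/2 = 2.510000
  f(c_1) = f(2.510000) = 5.793251
  f(a) × f(c) < 0, new interval: [1.760000, 2.510000]
Iteration 2:
  c_2 = (1.760000 + 2.510000)/2 = 2.135000
  f(c_2) = f(2.135000) = 0.461810
  f(a) × f(c) < 0, new interval: [1.760000, 2.135000]
Iteration 3:
  c_3 = (1.760000 + 2.135000)/2 = 1.947500
  f(c_3) = f(1.947500) = -1.508607
  f(a) × f(c) ≥ 0, new interval: [1.947500, 2.135000]
Iteration 4:
  c_4 = (1.947500 + 2.135000)/2 = 2.041250
  f(c_4) = f(2.041250) = -0.577220
  f(a) × f(c) ≥ 0, new interval: [2.041250, 2.135000]

After 4 iteration(s), the approximation is c_4 = 2.041250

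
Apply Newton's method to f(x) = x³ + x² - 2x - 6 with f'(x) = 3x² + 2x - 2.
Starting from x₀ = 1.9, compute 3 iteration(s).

f(x) = x³ + x² - 2x - 6
f'(x) = 3x² + 2x - 2
x₀ = 1.9

Newton-Raphson formula: x_{n+1} = x_n - f(x_n)/f'(x_n)

Iteration 1:
  f(1.900000) = 0.669000
  f'(1.900000) = 12.630000
  x_1 = 1.900000 - 0.669000/12.630000 = 1.847031
Iteration 2:
  f(1.847031) = 0.018650
  f'(1.847031) = 11.928631
  x_2 = 1.847031 - 0.018650/11.928631 = 1.845467
Iteration 3:
  f(1.845467) = 0.000016
  f'(1.845467) = 11.908185
  x_3 = 1.845467 - 0.000016/11.908185 = 1.845466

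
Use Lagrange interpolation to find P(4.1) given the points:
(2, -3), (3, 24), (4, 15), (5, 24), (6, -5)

Lagrange interpolation formula:
P(x) = Σ yᵢ × Lᵢ(x)
where Lᵢ(x) = Π_{j≠i} (x - xⱼ)/(xᵢ - xⱼ)

L_0(4.1) = (4.1 - 3)/(2 - 3) × (4.1 - 4)/(2 - 4) × (4.1 - 5)/(2 - 5) × (4.1 - 6)/(2 - 6) = 0.007837
L_1(4.1) = (4.1 - 2)/(3 - 2) × (4.1 - 4)/(3 - 4) × (4.1 - 5)/(3 - 5) × (4.1 - 6)/(3 - 6) = -0.059850
L_2(4.1) = (4.1 - 2)/(4 - 2) × (4.1 - 3)/(4 - 3) × (4.1 - 5)/(4 - 5) × (4.1 - 6)/(4 - 6) = 0.987525
L_3(4.1) = (4.1 - 2)/(5 - 2) × (4.1 - 3)/(5 - 3) × (4.1 - 4)/(5 - 4) × (4.1 - 6)/(5 - 6) = 0.073150
L_4(4.1) = (4.1 - 2)/(6 - 2) × (4.1 - 3)/(6 - 3) × (4.1 - 4)/(6 - 4) × (4.1 - 5)/(6 - 5) = -0.008662

P(4.1) = (-3)×L_0(4.1) + 24×L_1(4.1) + 15×L_2(4.1) + 24×L_3(4.1) + (-5)×L_4(4.1)
P(4.1) = 15.151875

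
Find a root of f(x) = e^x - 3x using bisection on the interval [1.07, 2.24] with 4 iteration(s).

f(x) = e^x - 3x
Initial interval: [1.07, 2.24]

Iteration 1:
  c_1 = (1.070000 + 2.240000)/2 = 1.655000
  f(c_1) = f(1.655000) = 0.268080
  f(a) × f(c) < 0, new interval: [1.070000, 1.655000]
Iteration 2:
  c_2 = (1.070000 + 1.655000)/2 = 1.362500
  f(c_2) = f(1.362500) = -0.181554
  f(a) × f(c) ≥ 0, new interval: [1.362500, 1.655000]
Iteration 3:
  c_3 = (1.362500 + 1.655000)/2 = 1.508750
  f(c_3) = f(1.508750) = -0.005174
  f(a) × f(c) ≥ 0, new interval: [1.508750, 1.655000]
Iteration 4:
  c_4 = (1.508750 + 1.655000)/2 = 1.581875
  f(c_4) = f(1.581875) = 0.118442
  f(a) × f(c) < 0, new interval: [1.508750, 1.581875]

After 4 iteration(s), the approximation is c_4 = 1.581875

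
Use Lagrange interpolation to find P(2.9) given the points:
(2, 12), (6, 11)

Lagrange interpolation formula:
P(x) = Σ yᵢ × Lᵢ(x)
where Lᵢ(x) = Π_{j≠i} (x - xⱼ)/(xᵢ - xⱼ)

L_0(2.9) = (2.9 - 6)/(2 - 6) = 0.775000
L_1(2.9) = (2.9 - 2)/(6 - 2) = 0.225000

P(2.9) = 12×L_0(2.9) + 11×L_1(2.9)
P(2.9) = 11.775000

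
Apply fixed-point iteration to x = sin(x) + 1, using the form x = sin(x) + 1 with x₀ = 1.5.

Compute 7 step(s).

Equation: x = sin(x) + 1
Fixed-point form: x = sin(x) + 1
x₀ = 1.5

x_1 = g(1.500000) = 1.997495
x_2 = g(1.997495) = 1.910337
x_3 = g(1.910337) = 1.942908
x_4 = g(1.942908) = 1.931562
x_5 = g(1.931562) = 1.935627
x_6 = g(1.935627) = 1.934184
x_7 = g(1.934184) = 1.934698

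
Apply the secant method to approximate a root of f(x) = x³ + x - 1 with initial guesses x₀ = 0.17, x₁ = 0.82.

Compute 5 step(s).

f(x) = x³ + x - 1
x₀ = 0.17, x₁ = 0.82

Secant formula: x_{n+1} = x_n - f(x_n)(x_n - x_{n-1})/(f(x_n) - f(x_{n-1}))

Iteration 1:
  f(0.170000) = -0.825087
  f(0.820000) = 0.371368
  x_2 = 0.820000 - 0.371368×(0.820000 - 0.170000)/(0.371368 - (-0.825087))
       = 0.618246
Iteration 2:
  f(0.820000) = 0.371368
  f(0.618246) = -0.145442
  x_3 = 0.618246 - (-0.145442)×(0.618246 - 0.820000)/(-0.145442 - 0.371368)
       = 0.675024
Iteration 3:
  f(0.618246) = -0.145442
  f(0.675024) = -0.017395
  x_4 = 0.675024 - (-0.017395)×(0.675024 - 0.618246)/(-0.017395 - (-0.145442))
       = 0.682738
Iteration 4:
  f(0.675024) = -0.017395
  f(0.682738) = 0.000983
  x_5 = 0.682738 - 0.000983×(0.682738 - 0.675024)/(0.000983 - (-0.017395))
       = 0.682325
Iteration 5:
  f(0.682738) = 0.000983
  f(0.682325) = -0.000006
  x_6 = 0.682325 - (-0.000006)×(0.682325 - 0.682738)/(-0.000006 - 0.000983)
       = 0.682328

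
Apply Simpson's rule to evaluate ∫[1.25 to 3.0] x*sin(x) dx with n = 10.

f(x) = x*sin(x)
a = 1.25, b = 3.0, n = 10
h = (b - a)/n = 0.175000

Simpson's rule: (h/3)[f(x₀) + 4f(x₁) + 2f(x₂) + ... + f(xₙ)]

x_0 = 1.2500, f(x_0) = 1.186231, coefficient = 1
x_1 = 1.4250, f(x_1) = 1.409882, coefficient = 4
x_2 = 1.6000, f(x_2) = 1.599318, coefficient = 2
x_3 = 1.7750, f(x_3) = 1.738120, coefficient = 4
x_4 = 1.9500, f(x_4) = 1.811471, coefficient = 2
x_5 = 2.1250, f(x_5) = 1.806930, coefficient = 4
x_6 = 2.3000, f(x_6) = 1.715122, coefficient = 2
x_7 = 2.4750, f(x_7) = 1.530321, coefficient = 4
x_8 = 2.6500, f(x_8) = 1.250881, coefficient = 2
x_9 = 2.8250, f(x_9) = 0.879508, coefficient = 4
x_10 = 3.0000, f(x_10) = 0.423360, coefficient = 1

I ≈ (0.175000/3) × 43.822219 = 2.556296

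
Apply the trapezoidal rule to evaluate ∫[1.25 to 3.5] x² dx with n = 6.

f(x) = x²
a = 1.25, b = 3.5, n = 6
h = (b - a)/n = 0.375000

Trapezoidal rule: (h/2)[f(x₀) + 2f(x₁) + 2f(x₂) + ... + f(xₙ)]

x_0 = 1.2500, f(x_0) = 1.562500, coefficient = 1
x_1 = 1.6250, f(x_1) = 2.640625, coefficient = 2
x_2 = 2.0000, f(x_2) = 4.000000, coefficient = 2
x_3 = 2.3750, f(x_3) = 5.640625, coefficient = 2
x_4 = 2.7500, f(x_4) = 7.562500, coefficient = 2
x_5 = 3.1250, f(x_5) = 9.765625, coefficient = 2
x_6 = 3.5000, f(x_6) = 12.250000, coefficient = 1

I ≈ (0.375000/2) × 73.031250 = 13.693359
Exact value: 13.640625
Error: 0.052734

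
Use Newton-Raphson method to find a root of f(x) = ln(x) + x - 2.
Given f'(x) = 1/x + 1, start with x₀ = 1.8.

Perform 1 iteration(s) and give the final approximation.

f(x) = ln(x) + x - 2
f'(x) = 1/x + 1
x₀ = 1.8

Newton-Raphson formula: x_{n+1} = x_n - f(x_n)/f'(x_n)

Iteration 1:
  f(1.800000) = 0.387787
  f'(1.800000) = 1.555556
  x_1 = 1.800000 - 0.387787/1.555556 = 1.550709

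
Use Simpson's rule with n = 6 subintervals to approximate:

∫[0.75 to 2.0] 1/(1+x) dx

f(x) = 1/(1+x)
a = 0.75, b = 2.0, n = 6
h = (b - a)/n = 0.208333

Simpson's rule: (h/3)[f(x₀) + 4f(x₁) + 2f(x₂) + ... + f(xₙ)]

x_0 = 0.7500, f(x_0) = 0.571429, coefficient = 1
x_1 = 0.9583, f(x_1) = 0.510638, coefficient = 4
x_2 = 1.1667, f(x_2) = 0.461538, coefficient = 2
x_3 = 1.3750, f(x_3) = 0.421053, coefficient = 4
x_4 = 1.5833, f(x_4) = 0.387097, coefficient = 2
x_5 = 1.7917, f(x_5) = 0.358209, coefficient = 4
x_6 = 2.0000, f(x_6) = 0.333333, coefficient = 1

I ≈ (0.208333/3) × 7.761632 = 0.539002
Exact value: 0.538997
Error: 0.000006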